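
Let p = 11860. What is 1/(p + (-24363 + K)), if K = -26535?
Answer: -1/39038 ≈ -2.5616e-5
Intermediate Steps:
1/(p + (-24363 + K)) = 1/(11860 + (-24363 - 26535)) = 1/(11860 - 50898) = 1/(-39038) = -1/39038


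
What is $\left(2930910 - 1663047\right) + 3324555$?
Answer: $4592418$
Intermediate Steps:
$\left(2930910 - 1663047\right) + 3324555 = 1267863 + 3324555 = 4592418$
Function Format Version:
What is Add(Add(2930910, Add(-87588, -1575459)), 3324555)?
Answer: 4592418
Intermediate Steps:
Add(Add(2930910, Add(-87588, -1575459)), 3324555) = Add(Add(2930910, -1663047), 3324555) = Add(1267863, 3324555) = 4592418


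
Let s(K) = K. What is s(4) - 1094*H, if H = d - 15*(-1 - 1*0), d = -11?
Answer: -4372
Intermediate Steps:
H = 4 (H = -11 - 15*(-1 - 1*0) = -11 - 15*(-1 + 0) = -11 - 15*(-1) = -11 + 15 = 4)
s(4) - 1094*H = 4 - 1094*4 = 4 - 4376 = -4372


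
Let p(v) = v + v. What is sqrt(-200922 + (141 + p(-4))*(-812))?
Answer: I*sqrt(308918) ≈ 555.8*I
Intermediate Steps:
p(v) = 2*v
sqrt(-200922 + (141 + p(-4))*(-812)) = sqrt(-200922 + (141 + 2*(-4))*(-812)) = sqrt(-200922 + (141 - 8)*(-812)) = sqrt(-200922 + 133*(-812)) = sqrt(-200922 - 107996) = sqrt(-308918) = I*sqrt(308918)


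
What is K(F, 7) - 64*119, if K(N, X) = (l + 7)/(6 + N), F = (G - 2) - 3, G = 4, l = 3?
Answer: -7614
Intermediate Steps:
F = -1 (F = (4 - 2) - 3 = 2 - 3 = -1)
K(N, X) = 10/(6 + N) (K(N, X) = (3 + 7)/(6 + N) = 10/(6 + N))
K(F, 7) - 64*119 = 10/(6 - 1) - 64*119 = 10/5 - 7616 = 10*(1/5) - 7616 = 2 - 7616 = -7614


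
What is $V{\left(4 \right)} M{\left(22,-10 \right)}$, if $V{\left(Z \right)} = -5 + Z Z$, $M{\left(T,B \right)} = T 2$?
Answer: $484$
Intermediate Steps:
$M{\left(T,B \right)} = 2 T$
$V{\left(Z \right)} = -5 + Z^{2}$
$V{\left(4 \right)} M{\left(22,-10 \right)} = \left(-5 + 4^{2}\right) 2 \cdot 22 = \left(-5 + 16\right) 44 = 11 \cdot 44 = 484$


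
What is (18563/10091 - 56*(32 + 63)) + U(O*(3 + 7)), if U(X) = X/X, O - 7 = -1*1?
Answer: -53655466/10091 ≈ -5317.2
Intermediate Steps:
O = 6 (O = 7 - 1*1 = 7 - 1 = 6)
U(X) = 1
(18563/10091 - 56*(32 + 63)) + U(O*(3 + 7)) = (18563/10091 - 56*(32 + 63)) + 1 = (18563*(1/10091) - 56*95) + 1 = (18563/10091 - 5320) + 1 = -53665557/10091 + 1 = -53655466/10091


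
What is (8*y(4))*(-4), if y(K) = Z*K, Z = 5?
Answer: -640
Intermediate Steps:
y(K) = 5*K
(8*y(4))*(-4) = (8*(5*4))*(-4) = (8*20)*(-4) = 160*(-4) = -640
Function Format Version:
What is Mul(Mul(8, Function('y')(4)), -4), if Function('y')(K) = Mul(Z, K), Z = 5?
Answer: -640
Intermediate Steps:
Function('y')(K) = Mul(5, K)
Mul(Mul(8, Function('y')(4)), -4) = Mul(Mul(8, Mul(5, 4)), -4) = Mul(Mul(8, 20), -4) = Mul(160, -4) = -640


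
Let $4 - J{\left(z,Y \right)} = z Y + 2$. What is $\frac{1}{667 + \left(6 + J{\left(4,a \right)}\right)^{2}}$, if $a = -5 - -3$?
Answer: $\frac{1}{923} \approx 0.0010834$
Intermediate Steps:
$a = -2$ ($a = -5 + 3 = -2$)
$J{\left(z,Y \right)} = 2 - Y z$ ($J{\left(z,Y \right)} = 4 - \left(z Y + 2\right) = 4 - \left(Y z + 2\right) = 4 - \left(2 + Y z\right) = 2 - Y z$)
$\frac{1}{667 + \left(6 + J{\left(4,a \right)}\right)^{2}} = \frac{1}{667 + \left(6 - \left(-2 - 8\right)\right)^{2}} = \frac{1}{667 + \left(6 + \left(2 + 8\right)\right)^{2}} = \frac{1}{667 + \left(6 + 10\right)^{2}} = \frac{1}{667 + 16^{2}} = \frac{1}{667 + 256} = \frac{1}{923}$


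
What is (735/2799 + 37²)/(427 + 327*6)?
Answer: 1277522/2228937 ≈ 0.57315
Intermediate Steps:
(735/2799 + 37²)/(427 + 327*6) = (735*(1/2799) + 1369)/(427 + 1962) = (245/933 + 1369)/2389 = (1277522/933)*(1/2389) = 1277522/2228937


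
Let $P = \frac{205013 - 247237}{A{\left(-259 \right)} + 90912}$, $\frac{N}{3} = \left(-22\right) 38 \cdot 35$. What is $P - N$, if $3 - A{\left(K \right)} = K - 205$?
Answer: $\frac{276593324}{3151} \approx 87780.0$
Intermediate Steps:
$N = -87780$ ($N = 3 \left(-22\right) 38 \cdot 35 = 3 \left(\left(-836\right) 35\right) = 3 \left(-29260\right) = -87780$)
$A{\left(K \right)} = 208 - K$ ($A{\left(K \right)} = 3 - \left(K - 205\right) = 3 - \left(-205 + K\right) = 208 - K$)
$P = - \frac{1456}{3151}$ ($P = \frac{205013 - 247237}{\left(208 - -259\right) + 90912} = - \frac{42224}{\left(208 + 259\right) + 90912} = - \frac{42224}{467 + 90912} = - \frac{42224}{91379} = \left(-42224\right) \frac{1}{91379} = - \frac{1456}{3151} \approx -0.46208$)
$P - N = - \frac{1456}{3151} - -87780 = - \frac{1456}{3151} + 87780 = \frac{276593324}{3151}$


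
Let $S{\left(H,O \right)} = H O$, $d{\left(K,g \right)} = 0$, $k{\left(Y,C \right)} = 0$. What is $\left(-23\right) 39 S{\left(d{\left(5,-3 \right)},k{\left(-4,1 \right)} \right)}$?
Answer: $0$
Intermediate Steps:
$\left(-23\right) 39 S{\left(d{\left(5,-3 \right)},k{\left(-4,1 \right)} \right)} = \left(-23\right) 39 \cdot 0 \cdot 0 = \left(-897\right) 0 = 0$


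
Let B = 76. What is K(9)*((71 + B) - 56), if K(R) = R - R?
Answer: 0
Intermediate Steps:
K(R) = 0
K(9)*((71 + B) - 56) = 0*((71 + 76) - 56) = 0*(147 - 56) = 0*91 = 0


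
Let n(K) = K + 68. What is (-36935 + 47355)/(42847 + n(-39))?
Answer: 2605/10719 ≈ 0.24303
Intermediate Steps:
n(K) = 68 + K
(-36935 + 47355)/(42847 + n(-39)) = (-36935 + 47355)/(42847 + (68 - 39)) = 10420/(42847 + 29) = 10420/42876 = 10420*(1/42876) = 2605/10719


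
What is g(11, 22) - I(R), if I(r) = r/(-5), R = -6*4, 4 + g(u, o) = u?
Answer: 11/5 ≈ 2.2000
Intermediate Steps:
g(u, o) = -4 + u
R = -24
I(r) = -r/5 (I(r) = r*(-1/5) = -r/5)
g(11, 22) - I(R) = (-4 + 11) - (-1)*(-24)/5 = 7 - 1*24/5 = 7 - 24/5 = 11/5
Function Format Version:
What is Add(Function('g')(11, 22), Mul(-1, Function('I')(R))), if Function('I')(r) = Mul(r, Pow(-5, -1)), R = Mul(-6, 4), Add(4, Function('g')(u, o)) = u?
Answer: Rational(11, 5) ≈ 2.2000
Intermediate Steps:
Function('g')(u, o) = Add(-4, u)
R = -24
Function('I')(r) = Mul(Rational(-1, 5), r) (Function('I')(r) = Mul(r, Rational(-1, 5)) = Mul(Rational(-1, 5), r))
Add(Function('g')(11, 22), Mul(-1, Function('I')(R))) = Add(Add(-4, 11), Mul(-1, Mul(Rational(-1, 5), -24))) = Add(7, Mul(-1, Rational(24, 5))) = Add(7, Rational(-24, 5)) = Rational(11, 5)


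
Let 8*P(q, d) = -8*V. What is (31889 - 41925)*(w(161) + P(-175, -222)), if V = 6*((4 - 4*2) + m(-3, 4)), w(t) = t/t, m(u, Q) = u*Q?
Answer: -973492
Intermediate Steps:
m(u, Q) = Q*u
w(t) = 1
V = -96 (V = 6*((4 - 4*2) + 4*(-3)) = 6*((4 - 8) - 12) = 6*(-4 - 12) = 6*(-16) = -96)
P(q, d) = 96 (P(q, d) = (-8*(-96))/8 = (⅛)*768 = 96)
(31889 - 41925)*(w(161) + P(-175, -222)) = (31889 - 41925)*(1 + 96) = -10036*97 = -973492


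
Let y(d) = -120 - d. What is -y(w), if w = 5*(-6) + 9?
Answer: 99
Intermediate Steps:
w = -21 (w = -30 + 9 = -21)
-y(w) = -(-120 - 1*(-21)) = -(-120 + 21) = -1*(-99) = 99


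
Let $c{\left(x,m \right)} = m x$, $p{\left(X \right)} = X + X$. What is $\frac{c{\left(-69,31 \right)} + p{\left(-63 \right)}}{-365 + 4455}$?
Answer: $- \frac{453}{818} \approx -0.55379$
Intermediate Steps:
$p{\left(X \right)} = 2 X$
$\frac{c{\left(-69,31 \right)} + p{\left(-63 \right)}}{-365 + 4455} = \frac{31 \left(-69\right) + 2 \left(-63\right)}{-365 + 4455} = \frac{-2139 - 126}{4090} = \left(-2265\right) \frac{1}{4090} = - \frac{453}{818}$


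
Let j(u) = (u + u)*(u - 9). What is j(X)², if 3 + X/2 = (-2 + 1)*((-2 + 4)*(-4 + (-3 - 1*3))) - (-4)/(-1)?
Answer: 781456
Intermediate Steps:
X = 26 (X = -6 + 2*((-2 + 1)*((-2 + 4)*(-4 + (-3 - 1*3))) - (-4)/(-1)) = -6 + 2*(-2*(-4 + (-3 - 3)) - (-4)*(-1)) = -6 + 2*(-2*(-4 - 6) - 1*4) = -6 + 2*(-2*(-10) - 4) = -6 + 2*(-1*(-20) - 4) = -6 + 2*(20 - 4) = -6 + 2*16 = -6 + 32 = 26)
j(u) = 2*u*(-9 + u) (j(u) = (2*u)*(-9 + u) = 2*u*(-9 + u))
j(X)² = (2*26*(-9 + 26))² = (2*26*17)² = 884² = 781456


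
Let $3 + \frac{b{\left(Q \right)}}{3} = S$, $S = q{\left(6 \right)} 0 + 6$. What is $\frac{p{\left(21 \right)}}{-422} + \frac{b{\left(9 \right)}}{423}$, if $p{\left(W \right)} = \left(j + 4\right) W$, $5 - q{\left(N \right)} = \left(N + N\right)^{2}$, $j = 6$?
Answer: $- \frac{4724}{9917} \approx -0.47635$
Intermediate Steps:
$q{\left(N \right)} = 5 - 4 N^{2}$ ($q{\left(N \right)} = 5 - \left(N + N\right)^{2} = 5 - \left(2 N\right)^{2} = 5 - 4 N^{2}$)
$p{\left(W \right)} = 10 W$ ($p{\left(W \right)} = \left(6 + 4\right) W = 10 W$)
$S = 6$ ($S = \left(5 - 4 \cdot 6^{2}\right) 0 + 6 = \left(5 - 144\right) 0 + 6 = \left(-139\right) 0 + 6 = 0 + 6 = 6$)
$b{\left(Q \right)} = 9$ ($b{\left(Q \right)} = -9 + 3 \cdot 6 = -9 + 18 = 9$)
$\frac{p{\left(21 \right)}}{-422} + \frac{b{\left(9 \right)}}{423} = \frac{10 \cdot 21}{-422} + \frac{9}{423} = 210 \left(- \frac{1}{422}\right) + 9 \cdot \frac{1}{423} = - \frac{105}{211} + \frac{1}{47} = - \frac{4724}{9917}$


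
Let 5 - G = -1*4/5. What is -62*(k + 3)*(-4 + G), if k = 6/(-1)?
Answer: 1674/5 ≈ 334.80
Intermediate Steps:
k = -6 (k = 6*(-1) = -6)
G = 29/5 (G = 5 - (-1*4)/5 = 5 - (-4)/5 = 5 - 1*(-⅘) = 5 + ⅘ = 29/5 ≈ 5.8000)
-62*(k + 3)*(-4 + G) = -62*(-6 + 3)*(-4 + 29/5) = -(-186)*9/5 = -62*(-27/5) = 1674/5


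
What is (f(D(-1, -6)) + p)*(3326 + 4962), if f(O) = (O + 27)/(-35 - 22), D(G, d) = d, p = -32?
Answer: -5097120/19 ≈ -2.6827e+5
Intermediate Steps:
f(O) = -9/19 - O/57 (f(O) = (27 + O)/(-57) = (27 + O)*(-1/57) = -9/19 - O/57)
(f(D(-1, -6)) + p)*(3326 + 4962) = ((-9/19 - 1/57*(-6)) - 32)*(3326 + 4962) = ((-9/19 + 2/19) - 32)*8288 = (-7/19 - 32)*8288 = -615/19*8288 = -5097120/19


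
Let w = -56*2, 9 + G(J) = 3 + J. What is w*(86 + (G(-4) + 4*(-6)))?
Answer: -5824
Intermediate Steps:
G(J) = -6 + J (G(J) = -9 + (3 + J) = -6 + J)
w = -112
w*(86 + (G(-4) + 4*(-6))) = -112*(86 + ((-6 - 4) + 4*(-6))) = -112*(86 + (-10 - 24)) = -112*(86 - 34) = -112*52 = -5824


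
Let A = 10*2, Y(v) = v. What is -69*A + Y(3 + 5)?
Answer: -1372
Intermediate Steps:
A = 20
-69*A + Y(3 + 5) = -69*20 + (3 + 5) = -1380 + 8 = -1372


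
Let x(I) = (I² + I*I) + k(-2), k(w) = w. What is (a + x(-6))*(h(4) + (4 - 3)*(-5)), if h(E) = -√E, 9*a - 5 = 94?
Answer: -567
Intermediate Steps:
a = 11 (a = 5/9 + (⅑)*94 = 5/9 + 94/9 = 11)
x(I) = -2 + 2*I² (x(I) = (I² + I*I) - 2 = (I² + I²) - 2 = 2*I² - 2 = -2 + 2*I²)
(a + x(-6))*(h(4) + (4 - 3)*(-5)) = (11 + (-2 + 2*(-6)²))*(-√4 + (4 - 3)*(-5)) = (11 + (-2 + 2*36))*(-1*2 + 1*(-5)) = (11 + (-2 + 72))*(-2 - 5) = (11 + 70)*(-7) = 81*(-7) = -567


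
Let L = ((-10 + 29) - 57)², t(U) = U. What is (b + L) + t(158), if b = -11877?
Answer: -10275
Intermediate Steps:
L = 1444 (L = (19 - 57)² = (-38)² = 1444)
(b + L) + t(158) = (-11877 + 1444) + 158 = -10433 + 158 = -10275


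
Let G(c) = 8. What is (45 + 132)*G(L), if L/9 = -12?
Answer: 1416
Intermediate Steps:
L = -108 (L = 9*(-12) = -108)
(45 + 132)*G(L) = (45 + 132)*8 = 177*8 = 1416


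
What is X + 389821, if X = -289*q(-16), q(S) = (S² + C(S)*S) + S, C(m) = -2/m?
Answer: 321039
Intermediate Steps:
q(S) = -2 + S + S² (q(S) = (S² + (-2/S)*S) + S = (S² - 2) + S = (-2 + S²) + S = -2 + S + S²)
X = -68782 (X = -289*(-2 - 16*(1 - 16)) = -289*(-2 - 16*(-15)) = -289*(-2 + 240) = -289*238 = -68782)
X + 389821 = -68782 + 389821 = 321039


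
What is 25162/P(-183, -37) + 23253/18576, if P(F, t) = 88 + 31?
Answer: 156725473/736848 ≈ 212.70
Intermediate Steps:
P(F, t) = 119
25162/P(-183, -37) + 23253/18576 = 25162/119 + 23253/18576 = 25162*(1/119) + 23253*(1/18576) = 25162/119 + 7751/6192 = 156725473/736848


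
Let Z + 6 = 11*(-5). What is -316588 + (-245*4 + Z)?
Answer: -317629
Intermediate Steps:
Z = -61 (Z = -6 + 11*(-5) = -6 - 55 = -61)
-316588 + (-245*4 + Z) = -316588 + (-245*4 - 61) = -316588 + (-980 - 61) = -316588 - 1041 = -317629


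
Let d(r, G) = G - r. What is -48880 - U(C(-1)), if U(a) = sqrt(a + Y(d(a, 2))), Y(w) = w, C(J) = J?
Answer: -48880 - sqrt(2) ≈ -48881.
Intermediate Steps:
U(a) = sqrt(2) (U(a) = sqrt(a + (2 - a)) = sqrt(2))
-48880 - U(C(-1)) = -48880 - sqrt(2)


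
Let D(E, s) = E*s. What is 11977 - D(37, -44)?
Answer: 13605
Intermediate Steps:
11977 - D(37, -44) = 11977 - 37*(-44) = 11977 - 1*(-1628) = 11977 + 1628 = 13605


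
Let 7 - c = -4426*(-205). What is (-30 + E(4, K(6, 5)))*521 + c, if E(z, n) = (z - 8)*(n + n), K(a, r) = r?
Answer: -943793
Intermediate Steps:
E(z, n) = 2*n*(-8 + z) (E(z, n) = (-8 + z)*(2*n) = 2*n*(-8 + z))
c = -907323 (c = 7 - (-4426)*(-205) = 7 - 1*907330 = 7 - 907330 = -907323)
(-30 + E(4, K(6, 5)))*521 + c = (-30 + 2*5*(-8 + 4))*521 - 907323 = (-30 + 2*5*(-4))*521 - 907323 = (-30 - 40)*521 - 907323 = -70*521 - 907323 = -36470 - 907323 = -943793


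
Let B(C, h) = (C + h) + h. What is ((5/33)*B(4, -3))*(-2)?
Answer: 20/33 ≈ 0.60606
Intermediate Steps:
B(C, h) = C + 2*h
((5/33)*B(4, -3))*(-2) = ((5/33)*(4 + 2*(-3)))*(-2) = ((5*(1/33))*(4 - 6))*(-2) = ((5/33)*(-2))*(-2) = -10/33*(-2) = 20/33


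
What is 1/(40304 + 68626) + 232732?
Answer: 25351496761/108930 ≈ 2.3273e+5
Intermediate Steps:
1/(40304 + 68626) + 232732 = 1/108930 + 232732 = 25351496761/108930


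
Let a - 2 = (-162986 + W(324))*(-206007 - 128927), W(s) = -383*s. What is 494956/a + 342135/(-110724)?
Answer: -783261244696313/253484626055388 ≈ -3.0900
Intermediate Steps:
a = 96152182854 (a = 2 + (-162986 - 383*324)*(-206007 - 128927) = 2 + (-162986 - 124092)*(-334934) = 2 - 287078*(-334934) = 2 + 96152182852 = 96152182854)
494956/a + 342135/(-110724) = 494956/96152182854 + 342135/(-110724) = 494956*(1/96152182854) + 342135*(-1/110724) = 35354/6868013061 - 114045/36908 = -783261244696313/253484626055388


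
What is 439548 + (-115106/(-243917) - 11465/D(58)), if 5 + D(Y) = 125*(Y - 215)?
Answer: 420920150287653/957618142 ≈ 4.3955e+5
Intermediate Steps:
D(Y) = -26880 + 125*Y (D(Y) = -5 + 125*(Y - 215) = -5 + 125*(-215 + Y) = -5 + (-26875 + 125*Y) = -26880 + 125*Y)
439548 + (-115106/(-243917) - 11465/D(58)) = 439548 + (-115106/(-243917) - 11465/(-26880 + 125*58)) = 439548 + (-115106*(-1/243917) - 11465/(-26880 + 7250)) = 439548 + (115106/243917 - 11465/(-19630)) = 439548 + (115106/243917 - 11465*(-1/19630)) = 439548 + (115106/243917 + 2293/3926) = 439548 + 1011207837/957618142 = 420920150287653/957618142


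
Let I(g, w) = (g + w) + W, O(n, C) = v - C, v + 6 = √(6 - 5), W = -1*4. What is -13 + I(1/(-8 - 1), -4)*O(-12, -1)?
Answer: 175/9 ≈ 19.444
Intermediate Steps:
W = -4
v = -5 (v = -6 + √(6 - 5) = -6 + √1 = -6 + 1 = -5)
O(n, C) = -5 - C
I(g, w) = -4 + g + w (I(g, w) = (g + w) - 4 = -4 + g + w)
-13 + I(1/(-8 - 1), -4)*O(-12, -1) = -13 + (-4 + 1/(-8 - 1) - 4)*(-5 - 1*(-1)) = -13 + (-4 + 1/(-9) - 4)*(-5 + 1) = -13 + (-4 - ⅑ - 4)*(-4) = -13 - 73/9*(-4) = -13 + 292/9 = 175/9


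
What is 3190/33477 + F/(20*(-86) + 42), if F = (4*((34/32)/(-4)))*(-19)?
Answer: 74832049/898790496 ≈ 0.083259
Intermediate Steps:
F = 323/16 (F = (4*((34*(1/32))*(-1/4)))*(-19) = (4*((17/16)*(-1/4)))*(-19) = (4*(-17/64))*(-19) = -17/16*(-19) = 323/16 ≈ 20.188)
3190/33477 + F/(20*(-86) + 42) = 3190/33477 + 323/(16*(20*(-86) + 42)) = 3190*(1/33477) + 323/(16*(-1720 + 42)) = 3190/33477 + (323/16)/(-1678) = 3190/33477 + (323/16)*(-1/1678) = 3190/33477 - 323/26848 = 74832049/898790496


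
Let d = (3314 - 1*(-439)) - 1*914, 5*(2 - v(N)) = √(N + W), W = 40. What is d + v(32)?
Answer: 2841 - 6*√2/5 ≈ 2839.3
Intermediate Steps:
v(N) = 2 - √(40 + N)/5 (v(N) = 2 - √(N + 40)/5 = 2 - √(40 + N)/5)
d = 2839 (d = (3314 + 439) - 914 = 3753 - 914 = 2839)
d + v(32) = 2839 + (2 - √(40 + 32)/5) = 2839 + (2 - 6*√2/5) = 2841 - 6*√2/5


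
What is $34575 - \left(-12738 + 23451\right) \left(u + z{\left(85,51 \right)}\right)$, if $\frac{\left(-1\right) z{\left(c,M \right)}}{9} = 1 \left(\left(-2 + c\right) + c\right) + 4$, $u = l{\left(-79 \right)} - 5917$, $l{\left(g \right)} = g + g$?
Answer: $81699774$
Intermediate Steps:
$l{\left(g \right)} = 2 g$
$u = -6075$ ($u = 2 \left(-79\right) - 5917 = -158 - 5917 = -6075$)
$z{\left(c,M \right)} = -18 - 18 c$ ($z{\left(c,M \right)} = - 9 \left(1 \left(\left(-2 + c\right) + c\right) + 4\right) = - 9 \left(1 \left(-2 + 2 c\right) + 4\right) = - 9 \left(\left(-2 + 2 c\right) + 4\right) = - 9 \left(2 + 2 c\right) = -18 - 18 c$)
$34575 - \left(-12738 + 23451\right) \left(u + z{\left(85,51 \right)}\right) = 34575 - \left(-12738 + 23451\right) \left(-6075 - 1548\right) = 34575 - 10713 \left(-6075 - 1548\right) = 34575 - 10713 \left(-7623\right) = 34575 - -81665199 = 34575 + 81665199 = 81699774$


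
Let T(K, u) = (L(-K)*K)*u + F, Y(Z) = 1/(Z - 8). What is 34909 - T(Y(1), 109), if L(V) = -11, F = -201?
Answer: 244571/7 ≈ 34939.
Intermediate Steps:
Y(Z) = 1/(-8 + Z)
T(K, u) = -201 - 11*K*u (T(K, u) = (-11*K)*u - 201 = -11*K*u - 201 = -201 - 11*K*u)
34909 - T(Y(1), 109) = 34909 - (-201 - 11*109/(-8 + 1)) = 34909 - (-201 - 11*109/(-7)) = 34909 - (-201 - 11*(-1/7)*109) = 34909 - (-201 + 1199/7) = 34909 - 1*(-208/7) = 34909 + 208/7 = 244571/7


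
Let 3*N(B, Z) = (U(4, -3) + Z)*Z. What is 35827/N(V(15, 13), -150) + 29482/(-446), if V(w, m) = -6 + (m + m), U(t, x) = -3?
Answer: -104779229/1705950 ≈ -61.420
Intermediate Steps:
V(w, m) = -6 + 2*m
N(B, Z) = Z*(-3 + Z)/3 (N(B, Z) = ((-3 + Z)*Z)/3 = (Z*(-3 + Z))/3 = Z*(-3 + Z)/3)
35827/N(V(15, 13), -150) + 29482/(-446) = 35827/(((⅓)*(-150)*(-3 - 150))) + 29482/(-446) = 35827/(((⅓)*(-150)*(-153))) + 29482*(-1/446) = 35827/7650 - 14741/223 = -104779229/1705950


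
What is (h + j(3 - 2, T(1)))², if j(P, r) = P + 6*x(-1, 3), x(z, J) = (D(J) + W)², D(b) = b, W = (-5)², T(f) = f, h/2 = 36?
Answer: 22819729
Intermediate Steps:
h = 72 (h = 2*36 = 72)
W = 25
x(z, J) = (25 + J)² (x(z, J) = (J + 25)² = (25 + J)²)
j(P, r) = 4704 + P (j(P, r) = P + 6*(25 + 3)² = P + 6*28² = P + 6*784 = P + 4704 = 4704 + P)
(h + j(3 - 2, T(1)))² = (72 + (4704 + (3 - 2)))² = (72 + (4704 + 1))² = (72 + 4705)² = 4777² = 22819729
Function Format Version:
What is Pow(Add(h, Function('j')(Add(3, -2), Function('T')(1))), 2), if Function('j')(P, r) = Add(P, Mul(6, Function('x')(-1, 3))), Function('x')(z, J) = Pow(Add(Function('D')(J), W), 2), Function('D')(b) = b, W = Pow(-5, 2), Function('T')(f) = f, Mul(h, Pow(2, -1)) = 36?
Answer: 22819729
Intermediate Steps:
h = 72 (h = Mul(2, 36) = 72)
W = 25
Function('x')(z, J) = Pow(Add(25, J), 2) (Function('x')(z, J) = Pow(Add(J, 25), 2) = Pow(Add(25, J), 2))
Function('j')(P, r) = Add(4704, P) (Function('j')(P, r) = Add(P, Mul(6, Pow(Add(25, 3), 2))) = Add(P, Mul(6, Pow(28, 2))) = Add(P, Mul(6, 784)) = Add(P, 4704) = Add(4704, P))
Pow(Add(h, Function('j')(Add(3, -2), Function('T')(1))), 2) = Pow(Add(72, Add(4704, Add(3, -2))), 2) = Pow(Add(72, Add(4704, 1)), 2) = Pow(Add(72, 4705), 2) = Pow(4777, 2) = 22819729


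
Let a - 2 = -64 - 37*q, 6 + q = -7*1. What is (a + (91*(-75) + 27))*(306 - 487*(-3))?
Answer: -11271693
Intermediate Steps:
q = -13 (q = -6 - 7*1 = -6 - 7 = -13)
a = 419 (a = 2 + (-64 - 37*(-13)) = 2 + (-64 + 481) = 2 + 417 = 419)
(a + (91*(-75) + 27))*(306 - 487*(-3)) = (419 + (91*(-75) + 27))*(306 - 487*(-3)) = (419 + (-6825 + 27))*(306 + 1461) = (419 - 6798)*1767 = -6379*1767 = -11271693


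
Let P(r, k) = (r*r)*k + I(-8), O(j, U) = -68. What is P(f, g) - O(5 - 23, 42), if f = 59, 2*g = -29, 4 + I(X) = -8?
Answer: -100837/2 ≈ -50419.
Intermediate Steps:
I(X) = -12 (I(X) = -4 - 8 = -12)
g = -29/2 (g = (½)*(-29) = -29/2 ≈ -14.500)
P(r, k) = -12 + k*r² (P(r, k) = (r*r)*k - 12 = r²*k - 12 = k*r² - 12 = -12 + k*r²)
P(f, g) - O(5 - 23, 42) = (-12 - 29/2*59²) - 1*(-68) = (-12 - 29/2*3481) + 68 = (-12 - 100949/2) + 68 = -100973/2 + 68 = -100837/2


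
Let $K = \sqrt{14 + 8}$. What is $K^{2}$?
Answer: $22$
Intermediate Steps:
$K = \sqrt{22} \approx 4.6904$
$K^{2} = \left(\sqrt{22}\right)^{2} = 22$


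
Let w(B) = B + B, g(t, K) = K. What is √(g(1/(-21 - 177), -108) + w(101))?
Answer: √94 ≈ 9.6954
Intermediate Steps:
w(B) = 2*B
√(g(1/(-21 - 177), -108) + w(101)) = √(-108 + 2*101) = √(-108 + 202) = √94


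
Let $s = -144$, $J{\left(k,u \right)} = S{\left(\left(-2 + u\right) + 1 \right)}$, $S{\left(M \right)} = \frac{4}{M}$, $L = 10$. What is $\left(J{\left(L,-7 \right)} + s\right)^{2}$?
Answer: $\frac{83521}{4} \approx 20880.0$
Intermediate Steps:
$J{\left(k,u \right)} = \frac{4}{-1 + u}$ ($J{\left(k,u \right)} = \frac{4}{\left(-2 + u\right) + 1} = \frac{4}{-1 + u}$)
$\left(J{\left(L,-7 \right)} + s\right)^{2} = \left(\frac{4}{-1 - 7} - 144\right)^{2} = \left(\frac{4}{-8} - 144\right)^{2} = \left(4 \left(- \frac{1}{8}\right) - 144\right)^{2} = \left(- \frac{1}{2} - 144\right)^{2} = \left(- \frac{289}{2}\right)^{2} = \frac{83521}{4}$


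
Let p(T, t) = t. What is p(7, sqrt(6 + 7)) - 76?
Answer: -76 + sqrt(13) ≈ -72.394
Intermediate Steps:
p(7, sqrt(6 + 7)) - 76 = sqrt(6 + 7) - 76 = sqrt(13) - 76 = -76 + sqrt(13)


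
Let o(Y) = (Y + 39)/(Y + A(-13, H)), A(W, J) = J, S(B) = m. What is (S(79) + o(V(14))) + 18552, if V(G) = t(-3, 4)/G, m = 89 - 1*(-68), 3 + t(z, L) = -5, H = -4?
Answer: 598419/32 ≈ 18701.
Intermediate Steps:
t(z, L) = -8 (t(z, L) = -3 - 5 = -8)
m = 157 (m = 89 + 68 = 157)
S(B) = 157
V(G) = -8/G
o(Y) = (39 + Y)/(-4 + Y) (o(Y) = (Y + 39)/(Y - 4) = (39 + Y)/(-4 + Y))
(S(79) + o(V(14))) + 18552 = (157 + (39 - 8/14)/(-4 - 8/14)) + 18552 = (157 + (39 - 8*1/14)/(-4 - 8*1/14)) + 18552 = (157 + (39 - 4/7)/(-4 - 4/7)) + 18552 = (157 + (269/7)/(-32/7)) + 18552 = (157 - 7/32*269/7) + 18552 = (157 - 269/32) + 18552 = 4755/32 + 18552 = 598419/32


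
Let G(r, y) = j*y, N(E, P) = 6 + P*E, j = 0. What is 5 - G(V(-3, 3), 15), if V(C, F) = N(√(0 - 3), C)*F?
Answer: 5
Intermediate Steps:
N(E, P) = 6 + E*P
V(C, F) = F*(6 + I*C*√3) (V(C, F) = (6 + √(0 - 3)*C)*F = (6 + √(-3)*C)*F = (6 + (I*√3)*C)*F = (6 + I*C*√3)*F = F*(6 + I*C*√3))
G(r, y) = 0 (G(r, y) = 0*y = 0)
5 - G(V(-3, 3), 15) = 5 - 1*0 = 5 + 0 = 5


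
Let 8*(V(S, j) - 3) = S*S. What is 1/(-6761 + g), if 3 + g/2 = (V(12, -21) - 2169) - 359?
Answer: -1/11781 ≈ -8.4882e-5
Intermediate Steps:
V(S, j) = 3 + S²/8 (V(S, j) = 3 + (S*S)/8 = 3 + S²/8)
g = -5020 (g = -6 + 2*(((3 + (⅛)*12²) - 2169) - 359) = -6 + 2*(((3 + (⅛)*144) - 2169) - 359) = -6 + 2*(((3 + 18) - 2169) - 359) = -6 + 2*((21 - 2169) - 359) = -6 + 2*(-2148 - 359) = -6 + 2*(-2507) = -6 - 5014 = -5020)
1/(-6761 + g) = 1/(-6761 - 5020) = 1/(-11781) = -1/11781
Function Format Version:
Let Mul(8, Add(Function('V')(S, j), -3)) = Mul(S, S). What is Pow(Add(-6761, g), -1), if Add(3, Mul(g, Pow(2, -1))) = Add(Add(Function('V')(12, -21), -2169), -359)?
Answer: Rational(-1, 11781) ≈ -8.4882e-5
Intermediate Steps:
Function('V')(S, j) = Add(3, Mul(Rational(1, 8), Pow(S, 2))) (Function('V')(S, j) = Add(3, Mul(Rational(1, 8), Mul(S, S))) = Add(3, Mul(Rational(1, 8), Pow(S, 2))))
g = -5020 (g = Add(-6, Mul(2, Add(Add(Add(3, Mul(Rational(1, 8), Pow(12, 2))), -2169), -359))) = Add(-6, Mul(2, Add(Add(Add(3, Mul(Rational(1, 8), 144)), -2169), -359))) = Add(-6, Mul(2, Add(Add(Add(3, 18), -2169), -359))) = Add(-6, Mul(2, Add(Add(21, -2169), -359))) = Add(-6, Mul(2, Add(-2148, -359))) = Add(-6, Mul(2, -2507)) = Add(-6, -5014) = -5020)
Pow(Add(-6761, g), -1) = Pow(Add(-6761, -5020), -1) = Pow(-11781, -1) = Rational(-1, 11781)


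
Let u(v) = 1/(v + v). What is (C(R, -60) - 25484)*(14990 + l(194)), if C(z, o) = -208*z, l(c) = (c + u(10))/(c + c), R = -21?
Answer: -614086437399/1940 ≈ -3.1654e+8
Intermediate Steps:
u(v) = 1/(2*v)
l(c) = (1/20 + c)/(2*c) (l(c) = (c + (1/2)/10)/(c + c) = (c + (1/2)*(1/10))/((2*c)) = (c + 1/20)*(1/(2*c)) = (1/20 + c)*(1/(2*c)) = (1/20 + c)/(2*c))
(C(R, -60) - 25484)*(14990 + l(194)) = (-208*(-21) - 25484)*(14990 + (1/40)*(1 + 20*194)/194) = (4368 - 25484)*(14990 + (1/40)*(1/194)*(1 + 3880)) = -21116*(14990 + (1/40)*(1/194)*3881) = -21116*(14990 + 3881/7760) = -21116*116326281/7760 = -614086437399/1940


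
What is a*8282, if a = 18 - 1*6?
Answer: 99384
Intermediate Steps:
a = 12 (a = 18 - 6 = 12)
a*8282 = 12*8282 = 99384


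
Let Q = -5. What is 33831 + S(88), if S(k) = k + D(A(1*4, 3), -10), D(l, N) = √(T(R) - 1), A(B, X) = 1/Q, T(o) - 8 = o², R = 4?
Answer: 33919 + √23 ≈ 33924.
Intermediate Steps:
T(o) = 8 + o²
A(B, X) = -⅕ (A(B, X) = 1/(-5) = -⅕)
D(l, N) = √23 (D(l, N) = √((8 + 4²) - 1) = √((8 + 16) - 1) = √(24 - 1) = √23)
S(k) = k + √23
33831 + S(88) = 33831 + (88 + √23) = 33919 + √23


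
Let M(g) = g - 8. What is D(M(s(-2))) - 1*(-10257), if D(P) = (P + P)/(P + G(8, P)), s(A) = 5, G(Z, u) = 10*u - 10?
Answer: 441057/43 ≈ 10257.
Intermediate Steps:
G(Z, u) = -10 + 10*u
M(g) = -8 + g
D(P) = 2*P/(-10 + 11*P) (D(P) = (P + P)/(P + (-10 + 10*P)) = (2*P)/(-10 + 11*P) = 2*P/(-10 + 11*P))
D(M(s(-2))) - 1*(-10257) = 2*(-8 + 5)/(-10 + 11*(-8 + 5)) - 1*(-10257) = 2*(-3)/(-10 + 11*(-3)) + 10257 = 2*(-3)/(-10 - 33) + 10257 = 2*(-3)/(-43) + 10257 = 2*(-3)*(-1/43) + 10257 = 6/43 + 10257 = 441057/43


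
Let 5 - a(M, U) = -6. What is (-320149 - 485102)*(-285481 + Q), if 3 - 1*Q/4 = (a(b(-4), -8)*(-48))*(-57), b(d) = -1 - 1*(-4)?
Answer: 326813534103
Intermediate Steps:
b(d) = 3 (b(d) = -1 + 4 = 3)
a(M, U) = 11 (a(M, U) = 5 - 1*(-6) = 5 + 6 = 11)
Q = -120372 (Q = 12 - 4*11*(-48)*(-57) = 12 - (-2112)*(-57) = 12 - 4*30096 = 12 - 120384 = -120372)
(-320149 - 485102)*(-285481 + Q) = (-320149 - 485102)*(-285481 - 120372) = -805251*(-405853) = 326813534103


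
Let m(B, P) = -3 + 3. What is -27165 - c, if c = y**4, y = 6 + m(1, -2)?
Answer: -28461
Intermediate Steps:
m(B, P) = 0
y = 6 (y = 6 + 0 = 6)
c = 1296 (c = 6**4 = 1296)
-27165 - c = -27165 - 1*1296 = -27165 - 1296 = -28461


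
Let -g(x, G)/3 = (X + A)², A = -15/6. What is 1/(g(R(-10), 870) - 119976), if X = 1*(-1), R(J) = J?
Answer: -4/480051 ≈ -8.3324e-6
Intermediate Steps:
X = -1
A = -5/2 (A = -15*⅙ = -5/2 ≈ -2.5000)
g(x, G) = -147/4 (g(x, G) = -3*(-1 - 5/2)² = -3*(-7/2)² = -3*49/4 = -147/4)
1/(g(R(-10), 870) - 119976) = 1/(-147/4 - 119976) = 1/(-480051/4) = -4/480051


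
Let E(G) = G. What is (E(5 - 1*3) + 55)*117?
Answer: 6669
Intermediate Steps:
(E(5 - 1*3) + 55)*117 = ((5 - 1*3) + 55)*117 = ((5 - 3) + 55)*117 = (2 + 55)*117 = 57*117 = 6669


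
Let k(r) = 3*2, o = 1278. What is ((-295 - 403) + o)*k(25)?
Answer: 3480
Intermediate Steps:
k(r) = 6
((-295 - 403) + o)*k(25) = ((-295 - 403) + 1278)*6 = (-698 + 1278)*6 = 580*6 = 3480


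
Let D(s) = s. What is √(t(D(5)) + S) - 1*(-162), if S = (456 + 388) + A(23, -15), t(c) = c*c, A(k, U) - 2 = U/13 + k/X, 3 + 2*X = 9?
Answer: 162 + √1334697/39 ≈ 191.62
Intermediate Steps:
X = 3 (X = -3/2 + (½)*9 = -3/2 + 9/2 = 3)
A(k, U) = 2 + k/3 + U/13 (A(k, U) = 2 + (U/13 + k/3) = 2 + (k/3 + U/13) = 2 + k/3 + U/13)
t(c) = c²
S = 33248/39 (S = (456 + 388) + (2 + (⅓)*23 + (1/13)*(-15)) = 844 + (2 + 23/3 - 15/13) = 844 + 332/39 = 33248/39 ≈ 852.51)
√(t(D(5)) + S) - 1*(-162) = √(5² + 33248/39) - 1*(-162) = √(25 + 33248/39) + 162 = √(34223/39) + 162 = √1334697/39 + 162 = 162 + √1334697/39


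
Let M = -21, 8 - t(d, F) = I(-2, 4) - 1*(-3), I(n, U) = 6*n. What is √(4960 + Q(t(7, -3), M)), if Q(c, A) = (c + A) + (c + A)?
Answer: 2*√1238 ≈ 70.370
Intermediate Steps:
t(d, F) = 17 (t(d, F) = 8 - (6*(-2) - 1*(-3)) = 8 - (-12 + 3) = 8 - 1*(-9) = 8 + 9 = 17)
Q(c, A) = 2*A + 2*c (Q(c, A) = (A + c) + (A + c) = 2*A + 2*c)
√(4960 + Q(t(7, -3), M)) = √(4960 + (2*(-21) + 2*17)) = √(4960 + (-42 + 34)) = √(4960 - 8) = √4952 = 2*√1238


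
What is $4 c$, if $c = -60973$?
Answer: $-243892$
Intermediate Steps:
$4 c = 4 \left(-60973\right) = -243892$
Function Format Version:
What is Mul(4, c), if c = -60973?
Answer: -243892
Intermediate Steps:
Mul(4, c) = Mul(4, -60973) = -243892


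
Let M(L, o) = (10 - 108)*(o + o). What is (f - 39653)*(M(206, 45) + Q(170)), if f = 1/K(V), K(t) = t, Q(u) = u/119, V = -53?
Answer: 18533197900/53 ≈ 3.4968e+8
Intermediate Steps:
M(L, o) = -196*o
Q(u) = u/119 (Q(u) = u*(1/119) = u/119)
f = -1/53 (f = 1/(-53) = -1/53 ≈ -0.018868)
(f - 39653)*(M(206, 45) + Q(170)) = (-1/53 - 39653)*(-196*45 + (1/119)*170) = -2101610*(-8820 + 10/7)/53 = -2101610/53*(-61730/7) = 18533197900/53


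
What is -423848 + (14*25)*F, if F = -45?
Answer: -439598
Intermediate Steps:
-423848 + (14*25)*F = -423848 + (14*25)*(-45) = -423848 + 350*(-45) = -423848 - 15750 = -439598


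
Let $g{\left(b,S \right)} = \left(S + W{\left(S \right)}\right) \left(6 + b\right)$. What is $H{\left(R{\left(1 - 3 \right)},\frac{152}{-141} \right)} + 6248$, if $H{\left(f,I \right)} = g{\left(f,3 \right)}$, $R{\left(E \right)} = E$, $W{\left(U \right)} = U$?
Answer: $6272$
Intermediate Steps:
$g{\left(b,S \right)} = 2 S \left(6 + b\right)$ ($g{\left(b,S \right)} = \left(S + S\right) \left(6 + b\right) = 2 S \left(6 + b\right)$)
$H{\left(f,I \right)} = 36 + 6 f$ ($H{\left(f,I \right)} = 2 \cdot 3 \left(6 + f\right) = 36 + 6 f$)
$H{\left(R{\left(1 - 3 \right)},\frac{152}{-141} \right)} + 6248 = \left(36 + 6 \left(1 - 3\right)\right) + 6248 = \left(36 + 6 \left(-2\right)\right) + 6248 = \left(36 - 12\right) + 6248 = 24 + 6248 = 6272$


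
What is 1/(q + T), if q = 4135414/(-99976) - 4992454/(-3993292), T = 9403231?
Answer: 49904170124/469258437690512921 ≈ 1.0635e-7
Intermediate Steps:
q = -2001848757723/49904170124 (q = 4135414*(-1/99976) - 4992454*(-1/3993292) = -2067707/49988 + 2496227/1996646 = -2001848757723/49904170124 ≈ -40.114)
1/(q + T) = 1/(-2001848757723/49904170124 + 9403231) = 1/(469258437690512921/49904170124) = 49904170124/469258437690512921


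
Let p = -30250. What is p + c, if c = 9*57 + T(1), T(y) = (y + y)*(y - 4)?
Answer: -29743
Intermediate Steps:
T(y) = 2*y*(-4 + y) (T(y) = (2*y)*(-4 + y) = 2*y*(-4 + y))
c = 507 (c = 9*57 + 2*1*(-4 + 1) = 513 + 2*1*(-3) = 513 - 6 = 507)
p + c = -30250 + 507 = -29743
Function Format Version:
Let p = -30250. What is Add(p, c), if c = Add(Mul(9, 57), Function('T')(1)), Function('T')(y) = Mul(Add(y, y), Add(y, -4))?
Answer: -29743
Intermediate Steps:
Function('T')(y) = Mul(2, y, Add(-4, y)) (Function('T')(y) = Mul(Mul(2, y), Add(-4, y)) = Mul(2, y, Add(-4, y)))
c = 507 (c = Add(Mul(9, 57), Mul(2, 1, Add(-4, 1))) = Add(513, Mul(2, 1, -3)) = Add(513, -6) = 507)
Add(p, c) = Add(-30250, 507) = -29743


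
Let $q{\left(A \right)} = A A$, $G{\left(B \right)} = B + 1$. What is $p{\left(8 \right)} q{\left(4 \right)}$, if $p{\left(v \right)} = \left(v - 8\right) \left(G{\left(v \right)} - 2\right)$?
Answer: $0$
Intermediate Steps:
$G{\left(B \right)} = 1 + B$
$p{\left(v \right)} = \left(-1 + v\right) \left(-8 + v\right)$ ($p{\left(v \right)} = \left(v - 8\right) \left(\left(1 + v\right) - 2\right) = \left(-8 + v\right) \left(-1 + v\right) = \left(-1 + v\right) \left(-8 + v\right)$)
$q{\left(A \right)} = A^{2}$
$p{\left(8 \right)} q{\left(4 \right)} = \left(8 + 8^{2} - 72\right) 4^{2} = \left(8 + 64 - 72\right) 16 = 0 \cdot 16 = 0$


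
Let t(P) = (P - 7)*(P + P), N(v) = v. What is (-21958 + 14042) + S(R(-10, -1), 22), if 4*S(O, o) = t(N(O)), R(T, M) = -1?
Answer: -7912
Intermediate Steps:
t(P) = 2*P*(-7 + P) (t(P) = (-7 + P)*(2*P) = 2*P*(-7 + P))
S(O, o) = O*(-7 + O)/2 (S(O, o) = (2*O*(-7 + O))/4 = O*(-7 + O)/2)
(-21958 + 14042) + S(R(-10, -1), 22) = (-21958 + 14042) + (1/2)*(-1)*(-7 - 1) = -7916 + (1/2)*(-1)*(-8) = -7916 + 4 = -7912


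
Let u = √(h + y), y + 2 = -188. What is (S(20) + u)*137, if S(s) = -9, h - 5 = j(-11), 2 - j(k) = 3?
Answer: -1233 + 137*I*√186 ≈ -1233.0 + 1868.4*I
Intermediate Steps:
j(k) = -1 (j(k) = 2 - 1*3 = 2 - 3 = -1)
y = -190 (y = -2 - 188 = -190)
h = 4 (h = 5 - 1 = 4)
u = I*√186 (u = √(4 - 190) = √(-186) = I*√186 ≈ 13.638*I)
(S(20) + u)*137 = (-9 + I*√186)*137 = -1233 + 137*I*√186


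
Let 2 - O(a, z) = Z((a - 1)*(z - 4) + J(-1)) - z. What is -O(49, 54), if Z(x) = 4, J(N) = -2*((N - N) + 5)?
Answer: -52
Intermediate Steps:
J(N) = -10 (J(N) = -2*(0 + 5) = -2*5 = -10)
O(a, z) = -2 + z (O(a, z) = 2 - (4 - z) = 2 + (-4 + z) = -2 + z)
-O(49, 54) = -(-2 + 54) = -1*52 = -52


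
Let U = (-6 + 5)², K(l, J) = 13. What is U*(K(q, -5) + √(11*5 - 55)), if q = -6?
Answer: 13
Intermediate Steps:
U = 1 (U = (-1)² = 1)
U*(K(q, -5) + √(11*5 - 55)) = 1*(13 + √(11*5 - 55)) = 1*(13 + √(55 - 55)) = 1*(13 + √0) = 1*(13 + 0) = 1*13 = 13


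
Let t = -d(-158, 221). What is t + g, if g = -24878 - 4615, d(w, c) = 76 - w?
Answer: -29727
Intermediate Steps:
t = -234 (t = -(76 - 1*(-158)) = -(76 + 158) = -1*234 = -234)
g = -29493
t + g = -234 - 29493 = -29727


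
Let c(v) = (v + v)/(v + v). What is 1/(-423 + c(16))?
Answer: -1/422 ≈ -0.0023697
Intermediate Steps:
c(v) = 1 (c(v) = (2*v)/((2*v)) = (2*v)*(1/(2*v)) = 1)
1/(-423 + c(16)) = 1/(-423 + 1) = 1/(-422) = -1/422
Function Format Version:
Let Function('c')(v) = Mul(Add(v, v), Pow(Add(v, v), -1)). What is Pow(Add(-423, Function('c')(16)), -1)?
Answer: Rational(-1, 422) ≈ -0.0023697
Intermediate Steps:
Function('c')(v) = 1 (Function('c')(v) = Mul(Mul(2, v), Pow(Mul(2, v), -1)) = Mul(Mul(2, v), Mul(Rational(1, 2), Pow(v, -1))) = 1)
Pow(Add(-423, Function('c')(16)), -1) = Pow(Add(-423, 1), -1) = Pow(-422, -1) = Rational(-1, 422)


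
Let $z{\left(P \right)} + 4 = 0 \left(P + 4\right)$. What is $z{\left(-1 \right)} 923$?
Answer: $-3692$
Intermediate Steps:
$z{\left(P \right)} = -4$ ($z{\left(P \right)} = -4 + 0 \left(P + 4\right) = -4 + 0 \left(4 + P\right) = -4 + 0 = -4$)
$z{\left(-1 \right)} 923 = \left(-4\right) 923 = -3692$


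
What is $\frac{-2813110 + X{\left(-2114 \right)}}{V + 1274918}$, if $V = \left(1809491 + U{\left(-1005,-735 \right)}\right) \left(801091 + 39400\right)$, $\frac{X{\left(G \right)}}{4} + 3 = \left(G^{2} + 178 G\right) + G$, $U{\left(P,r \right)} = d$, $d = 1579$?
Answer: $\frac{398507}{44770273832} \approx 8.9011 \cdot 10^{-6}$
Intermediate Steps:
$U{\left(P,r \right)} = 1579$
$X{\left(G \right)} = -12 + 4 G^{2} + 716 G$ ($X{\left(G \right)} = -12 + 4 \left(\left(G^{2} + 178 G\right) + G\right) = -12 + 4 \left(G^{2} + 179 G\right) = -12 + \left(4 G^{2} + 716 G\right) = -12 + 4 G^{2} + 716 G$)
$V = 1522188035370$ ($V = \left(1809491 + 1579\right) \left(801091 + 39400\right) = 1811070 \cdot 840491 = 1522188035370$)
$\frac{-2813110 + X{\left(-2114 \right)}}{V + 1274918} = \frac{-2813110 + \left(-12 + 4 \left(-2114\right)^{2} + 716 \left(-2114\right)\right)}{1522188035370 + 1274918} = \frac{-2813110 - -16362348}{1522189310288} = \left(-2813110 - -16362348\right) \frac{1}{1522189310288} = \left(-2813110 + 16362348\right) \frac{1}{1522189310288} = 13549238 \cdot \frac{1}{1522189310288} = \frac{398507}{44770273832}$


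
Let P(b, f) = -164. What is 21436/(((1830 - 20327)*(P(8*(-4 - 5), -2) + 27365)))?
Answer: -21436/503136897 ≈ -4.2605e-5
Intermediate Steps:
21436/(((1830 - 20327)*(P(8*(-4 - 5), -2) + 27365))) = 21436/(((1830 - 20327)*(-164 + 27365))) = 21436/((-18497*27201)) = 21436/(-503136897) = 21436*(-1/503136897) = -21436/503136897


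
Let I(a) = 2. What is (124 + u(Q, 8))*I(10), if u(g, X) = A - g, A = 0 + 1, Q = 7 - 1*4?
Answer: 244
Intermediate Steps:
Q = 3 (Q = 7 - 4 = 3)
A = 1
u(g, X) = 1 - g
(124 + u(Q, 8))*I(10) = (124 + (1 - 1*3))*2 = (124 + (1 - 3))*2 = (124 - 2)*2 = 122*2 = 244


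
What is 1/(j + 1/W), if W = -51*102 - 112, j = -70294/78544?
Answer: -104345704/93405215 ≈ -1.1171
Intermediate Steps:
j = -35147/39272 (j = -70294*1/78544 = -35147/39272 ≈ -0.89496)
W = -5314 (W = -5202 - 112 = -5314)
1/(j + 1/W) = 1/(-35147/39272 + 1/(-5314)) = 1/(-35147/39272 - 1/5314) = 1/(-93405215/104345704) = -104345704/93405215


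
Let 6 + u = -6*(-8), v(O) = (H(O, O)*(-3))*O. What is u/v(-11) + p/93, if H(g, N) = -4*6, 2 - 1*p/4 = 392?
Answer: -68857/4092 ≈ -16.827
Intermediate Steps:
p = -1560 (p = 8 - 4*392 = 8 - 1568 = -1560)
H(g, N) = -24
v(O) = 72*O (v(O) = (-24*(-3))*O = 72*O)
u = 42 (u = -6 - 6*(-8) = -6 + 48 = 42)
u/v(-11) + p/93 = 42/((72*(-11))) - 1560/93 = 42/(-792) - 1560*1/93 = 42*(-1/792) - 520/31 = -7/132 - 520/31 = -68857/4092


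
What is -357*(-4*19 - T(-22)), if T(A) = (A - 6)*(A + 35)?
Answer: -102816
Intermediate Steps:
T(A) = (-6 + A)*(35 + A)
-357*(-4*19 - T(-22)) = -357*(-4*19 - (-210 + (-22)² + 29*(-22))) = -357*(-76 - (-210 + 484 - 638)) = -357*(-76 - 1*(-364)) = -357*(-76 + 364) = -357*288 = -102816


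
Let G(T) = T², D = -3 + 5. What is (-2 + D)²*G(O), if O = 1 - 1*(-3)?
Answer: 0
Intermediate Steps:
O = 4 (O = 1 + 3 = 4)
D = 2
(-2 + D)²*G(O) = (-2 + 2)²*4² = 0²*16 = 0*16 = 0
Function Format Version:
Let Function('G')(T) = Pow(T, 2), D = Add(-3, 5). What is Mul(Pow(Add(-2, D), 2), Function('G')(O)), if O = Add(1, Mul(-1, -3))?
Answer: 0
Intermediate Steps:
O = 4 (O = Add(1, 3) = 4)
D = 2
Mul(Pow(Add(-2, D), 2), Function('G')(O)) = Mul(Pow(Add(-2, 2), 2), Pow(4, 2)) = Mul(Pow(0, 2), 16) = Mul(0, 16) = 0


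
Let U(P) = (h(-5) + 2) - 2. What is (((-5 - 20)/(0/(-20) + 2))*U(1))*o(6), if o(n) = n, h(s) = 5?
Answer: -375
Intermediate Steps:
U(P) = 5 (U(P) = (5 + 2) - 2 = 7 - 2 = 5)
(((-5 - 20)/(0/(-20) + 2))*U(1))*o(6) = (((-5 - 20)/(0/(-20) + 2))*5)*6 = (-25/(0*(-1/20) + 2)*5)*6 = (-25/(0 + 2)*5)*6 = (-25/2*5)*6 = (-25*1/2*5)*6 = -25/2*5*6 = -125/2*6 = -375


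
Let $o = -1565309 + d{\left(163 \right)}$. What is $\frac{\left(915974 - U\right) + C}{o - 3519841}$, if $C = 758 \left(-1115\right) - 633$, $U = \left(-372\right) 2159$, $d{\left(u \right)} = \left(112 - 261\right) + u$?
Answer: $- \frac{873319}{5085136} \approx -0.17174$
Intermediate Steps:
$d{\left(u \right)} = -149 + u$
$U = -803148$
$C = -845803$ ($C = -845170 - 633 = -845803$)
$o = -1565295$ ($o = -1565309 + \left(-149 + 163\right) = -1565309 + 14 = -1565295$)
$\frac{\left(915974 - U\right) + C}{o - 3519841} = \frac{\left(915974 - -803148\right) - 845803}{-1565295 - 3519841} = \frac{\left(915974 + 803148\right) - 845803}{-5085136} = \left(1719122 - 845803\right) \left(- \frac{1}{5085136}\right) = 873319 \left(- \frac{1}{5085136}\right) = - \frac{873319}{5085136}$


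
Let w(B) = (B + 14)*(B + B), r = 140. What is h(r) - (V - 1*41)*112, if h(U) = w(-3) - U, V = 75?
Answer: -4014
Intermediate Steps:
w(B) = 2*B*(14 + B) (w(B) = (14 + B)*(2*B) = 2*B*(14 + B))
h(U) = -66 - U (h(U) = 2*(-3)*(14 - 3) - U = 2*(-3)*11 - U = -66 - U)
h(r) - (V - 1*41)*112 = (-66 - 1*140) - (75 - 1*41)*112 = (-66 - 140) - (75 - 41)*112 = -206 - 34*112 = -206 - 1*3808 = -206 - 3808 = -4014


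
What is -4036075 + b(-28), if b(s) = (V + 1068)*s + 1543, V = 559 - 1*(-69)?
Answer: -4082020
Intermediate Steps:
V = 628 (V = 559 + 69 = 628)
b(s) = 1543 + 1696*s (b(s) = (628 + 1068)*s + 1543 = 1696*s + 1543 = 1543 + 1696*s)
-4036075 + b(-28) = -4036075 + (1543 + 1696*(-28)) = -4036075 + (1543 - 47488) = -4036075 - 45945 = -4082020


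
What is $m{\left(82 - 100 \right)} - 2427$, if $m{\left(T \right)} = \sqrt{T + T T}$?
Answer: $-2427 + 3 \sqrt{34} \approx -2409.5$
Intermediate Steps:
$m{\left(T \right)} = \sqrt{T + T^{2}}$
$m{\left(82 - 100 \right)} - 2427 = \sqrt{\left(82 - 100\right) \left(1 + \left(82 - 100\right)\right)} - 2427 = \sqrt{- 18 \left(1 - 18\right)} - 2427 = \sqrt{\left(-18\right) \left(-17\right)} - 2427 = \sqrt{306} - 2427 = 3 \sqrt{34} - 2427 = -2427 + 3 \sqrt{34}$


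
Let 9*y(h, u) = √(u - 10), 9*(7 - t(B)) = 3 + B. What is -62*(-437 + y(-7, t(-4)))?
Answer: 27094 - 62*I*√26/27 ≈ 27094.0 - 11.709*I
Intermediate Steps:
t(B) = 20/3 - B/9 (t(B) = 7 - (3 + B)/9 = 7 + (-⅓ - B/9) = 20/3 - B/9)
y(h, u) = √(-10 + u)/9 (y(h, u) = √(u - 10)/9 = √(-10 + u)/9)
-62*(-437 + y(-7, t(-4))) = -62*(-437 + √(-10 + (20/3 - ⅑*(-4)))/9) = -62*(-437 + √(-10 + (20/3 + 4/9))/9) = -62*(-437 + √(-10 + 64/9)/9) = -62*(-437 + √(-26/9)/9) = -62*(-437 + (I*√26/3)/9) = -62*(-437 + I*√26/27) = 27094 - 62*I*√26/27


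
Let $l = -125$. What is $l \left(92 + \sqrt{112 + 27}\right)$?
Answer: $-11500 - 125 \sqrt{139} \approx -12974.0$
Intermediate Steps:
$l \left(92 + \sqrt{112 + 27}\right) = - 125 \left(92 + \sqrt{112 + 27}\right) = - 125 \left(92 + \sqrt{139}\right) = -11500 - 125 \sqrt{139}$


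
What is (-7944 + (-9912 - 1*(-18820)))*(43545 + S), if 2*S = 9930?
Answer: 46763640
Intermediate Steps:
S = 4965 (S = (½)*9930 = 4965)
(-7944 + (-9912 - 1*(-18820)))*(43545 + S) = (-7944 + (-9912 - 1*(-18820)))*(43545 + 4965) = (-7944 + (-9912 + 18820))*48510 = (-7944 + 8908)*48510 = 964*48510 = 46763640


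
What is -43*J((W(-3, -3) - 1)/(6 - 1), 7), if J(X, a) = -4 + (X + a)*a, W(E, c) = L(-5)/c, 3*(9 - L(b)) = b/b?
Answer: -15308/9 ≈ -1700.9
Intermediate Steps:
L(b) = 26/3 (L(b) = 9 - b/(3*b) = 9 - 1/3*1 = 9 - 1/3 = 26/3)
W(E, c) = 26/(3*c)
J(X, a) = -4 + a*(X + a)
-43*J((W(-3, -3) - 1)/(6 - 1), 7) = -43*(-4 + 7**2 + (((26/3)/(-3) - 1)/(6 - 1))*7) = -43*(-4 + 49 + (((26/3)*(-1/3) - 1)/5)*7) = -43*(-4 + 49 + ((-26/9 - 1)*(1/5))*7) = -43*(-4 + 49 - 35/9*1/5*7) = -43*(-4 + 49 - 7/9*7) = -43*(-4 + 49 - 49/9) = -43*356/9 = -15308/9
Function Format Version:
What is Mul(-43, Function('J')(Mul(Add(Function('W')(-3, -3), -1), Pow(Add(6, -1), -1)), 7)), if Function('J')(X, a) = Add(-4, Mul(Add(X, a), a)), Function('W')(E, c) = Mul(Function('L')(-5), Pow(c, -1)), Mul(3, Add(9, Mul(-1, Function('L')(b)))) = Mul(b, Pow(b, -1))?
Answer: Rational(-15308, 9) ≈ -1700.9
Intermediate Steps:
Function('L')(b) = Rational(26, 3) (Function('L')(b) = Add(9, Mul(Rational(-1, 3), Mul(b, Pow(b, -1)))) = Add(9, Mul(Rational(-1, 3), 1)) = Add(9, Rational(-1, 3)) = Rational(26, 3))
Function('W')(E, c) = Mul(Rational(26, 3), Pow(c, -1))
Function('J')(X, a) = Add(-4, Mul(a, Add(X, a)))
Mul(-43, Function('J')(Mul(Add(Function('W')(-3, -3), -1), Pow(Add(6, -1), -1)), 7)) = Mul(-43, Add(-4, Pow(7, 2), Mul(Mul(Add(Mul(Rational(26, 3), Pow(-3, -1)), -1), Pow(Add(6, -1), -1)), 7))) = Mul(-43, Add(-4, 49, Mul(Mul(Add(Mul(Rational(26, 3), Rational(-1, 3)), -1), Pow(5, -1)), 7))) = Mul(-43, Add(-4, 49, Mul(Mul(Add(Rational(-26, 9), -1), Rational(1, 5)), 7))) = Mul(-43, Add(-4, 49, Mul(Mul(Rational(-35, 9), Rational(1, 5)), 7))) = Mul(-43, Add(-4, 49, Mul(Rational(-7, 9), 7))) = Mul(-43, Add(-4, 49, Rational(-49, 9))) = Mul(-43, Rational(356, 9)) = Rational(-15308, 9)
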